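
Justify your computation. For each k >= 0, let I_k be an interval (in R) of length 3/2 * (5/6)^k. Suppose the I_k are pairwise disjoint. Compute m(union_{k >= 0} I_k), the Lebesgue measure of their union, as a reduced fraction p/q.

By countable additivity of the Lebesgue measure on pairwise disjoint measurable sets,
  m(union_{k >= 0} I_k) = sum_{k >= 0} m(I_k) = sum_{k >= 0} a * r^k,
  with a = 3/2 and r = 5/6.
Since 0 < r = 5/6 < 1, the geometric series converges:
  sum_{k >= 0} a * r^k = a / (1 - r).
  = 3/2 / (1 - 5/6)
  = 3/2 / (1/6)
  = 9.

9


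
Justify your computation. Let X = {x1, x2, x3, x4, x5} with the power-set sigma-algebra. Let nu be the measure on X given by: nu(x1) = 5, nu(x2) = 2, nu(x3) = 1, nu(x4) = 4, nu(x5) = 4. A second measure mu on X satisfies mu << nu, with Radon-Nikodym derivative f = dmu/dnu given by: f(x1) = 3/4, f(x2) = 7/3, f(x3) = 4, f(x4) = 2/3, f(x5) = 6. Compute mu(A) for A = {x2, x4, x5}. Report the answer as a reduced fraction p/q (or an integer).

By the defining property of the Radon-Nikodym derivative, for every measurable set A,
  mu(A) = integral_A f dnu.
Since nu is a discrete measure concentrated on the atoms of X, the integral over A reduces to the sum
  mu(A) = sum_{x in A} f(x) * nu({x}).
Computing each term:
  x2: f(x2) * nu(x2) = 7/3 * 2 = 14/3.
  x4: f(x4) * nu(x4) = 2/3 * 4 = 8/3.
  x5: f(x5) * nu(x5) = 6 * 4 = 24.
Summing: mu(A) = 14/3 + 8/3 + 24 = 94/3.

94/3


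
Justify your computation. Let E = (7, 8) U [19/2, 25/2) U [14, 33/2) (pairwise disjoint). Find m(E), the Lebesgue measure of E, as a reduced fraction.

For pairwise disjoint intervals, m(union_i I_i) = sum_i m(I_i),
and m is invariant under swapping open/closed endpoints (single points have measure 0).
So m(E) = sum_i (b_i - a_i).
  I_1 has length 8 - 7 = 1.
  I_2 has length 25/2 - 19/2 = 3.
  I_3 has length 33/2 - 14 = 5/2.
Summing:
  m(E) = 1 + 3 + 5/2 = 13/2.

13/2


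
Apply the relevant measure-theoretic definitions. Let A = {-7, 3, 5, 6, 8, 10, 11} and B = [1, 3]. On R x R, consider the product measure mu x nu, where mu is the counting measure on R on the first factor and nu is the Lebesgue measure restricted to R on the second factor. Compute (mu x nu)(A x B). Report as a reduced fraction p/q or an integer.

For a measurable rectangle A x B, the product measure satisfies
  (mu x nu)(A x B) = mu(A) * nu(B).
  mu(A) = 7.
  nu(B) = 2.
  (mu x nu)(A x B) = 7 * 2 = 14.

14


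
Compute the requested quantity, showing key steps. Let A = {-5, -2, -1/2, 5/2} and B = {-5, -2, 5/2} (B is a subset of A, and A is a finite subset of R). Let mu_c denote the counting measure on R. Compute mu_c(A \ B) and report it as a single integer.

Counting measure assigns mu_c(E) = |E| (number of elements) when E is finite. For B subset A, A \ B is the set of elements of A not in B, so |A \ B| = |A| - |B|.
|A| = 4, |B| = 3, so mu_c(A \ B) = 4 - 3 = 1.

1


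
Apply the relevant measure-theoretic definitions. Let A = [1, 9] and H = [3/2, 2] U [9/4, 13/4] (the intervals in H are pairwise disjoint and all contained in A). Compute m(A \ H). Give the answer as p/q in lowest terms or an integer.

The ambient interval has length m(A) = 9 - 1 = 8.
Since the holes are disjoint and sit inside A, by finite additivity
  m(H) = sum_i (b_i - a_i), and m(A \ H) = m(A) - m(H).
Computing the hole measures:
  m(H_1) = 2 - 3/2 = 1/2.
  m(H_2) = 13/4 - 9/4 = 1.
Summed: m(H) = 1/2 + 1 = 3/2.
So m(A \ H) = 8 - 3/2 = 13/2.

13/2


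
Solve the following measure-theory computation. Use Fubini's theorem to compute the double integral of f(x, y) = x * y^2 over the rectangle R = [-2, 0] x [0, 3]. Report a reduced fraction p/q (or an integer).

f(x, y) is a tensor product of a function of x and a function of y, and both factors are bounded continuous (hence Lebesgue integrable) on the rectangle, so Fubini's theorem applies:
  integral_R f d(m x m) = (integral_a1^b1 x dx) * (integral_a2^b2 y^2 dy).
Inner integral in x: integral_{-2}^{0} x dx = (0^2 - (-2)^2)/2
  = -2.
Inner integral in y: integral_{0}^{3} y^2 dy = (3^3 - 0^3)/3
  = 9.
Product: (-2) * (9) = -18.

-18


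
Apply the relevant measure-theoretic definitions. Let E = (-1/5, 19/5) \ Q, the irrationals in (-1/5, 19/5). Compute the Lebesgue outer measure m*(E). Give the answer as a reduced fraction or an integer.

The interval I = (-1/5, 19/5) has m(I) = 19/5 - (-1/5) = 4 (endpoints are measure-zero, so open/closed/half-open agree). Write I = (I cap Q) u (I \ Q). The rationals in I are countable, so m*(I cap Q) = 0 (cover each rational by intervals whose total length is arbitrarily small). By countable subadditivity m*(I) <= m*(I cap Q) + m*(I \ Q), hence m*(I \ Q) >= m(I) = 4. The reverse inequality m*(I \ Q) <= m*(I) = 4 is trivial since (I \ Q) is a subset of I. Therefore m*(I \ Q) = 4.

4


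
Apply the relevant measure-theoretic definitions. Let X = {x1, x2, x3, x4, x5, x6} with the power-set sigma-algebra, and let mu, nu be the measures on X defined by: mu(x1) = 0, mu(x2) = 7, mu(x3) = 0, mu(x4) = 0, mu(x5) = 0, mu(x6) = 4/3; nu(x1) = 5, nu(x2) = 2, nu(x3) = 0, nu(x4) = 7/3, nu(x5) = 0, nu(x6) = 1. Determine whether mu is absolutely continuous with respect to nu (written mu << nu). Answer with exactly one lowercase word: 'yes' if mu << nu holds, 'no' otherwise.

mu << nu means: every nu-null measurable set is also mu-null; equivalently, for every atom x, if nu({x}) = 0 then mu({x}) = 0.
Checking each atom:
  x1: nu = 5 > 0 -> no constraint.
  x2: nu = 2 > 0 -> no constraint.
  x3: nu = 0, mu = 0 -> consistent with mu << nu.
  x4: nu = 7/3 > 0 -> no constraint.
  x5: nu = 0, mu = 0 -> consistent with mu << nu.
  x6: nu = 1 > 0 -> no constraint.
No atom violates the condition. Therefore mu << nu.

yes


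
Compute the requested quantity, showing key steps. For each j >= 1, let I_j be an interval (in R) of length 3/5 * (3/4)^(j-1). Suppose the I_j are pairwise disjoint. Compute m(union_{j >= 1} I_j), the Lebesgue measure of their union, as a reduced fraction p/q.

By countable additivity of the Lebesgue measure on pairwise disjoint measurable sets,
  m(union_{j >= 1} I_j) = sum_{j >= 1} m(I_j) = sum_{j >= 1} a * r^(j-1),
  with a = 3/5 and r = 3/4.
Since 0 < r = 3/4 < 1, the geometric series converges:
  sum_{j >= 1} a * r^(j-1) = a / (1 - r).
  = 3/5 / (1 - 3/4)
  = 3/5 / (1/4)
  = 12/5.

12/5


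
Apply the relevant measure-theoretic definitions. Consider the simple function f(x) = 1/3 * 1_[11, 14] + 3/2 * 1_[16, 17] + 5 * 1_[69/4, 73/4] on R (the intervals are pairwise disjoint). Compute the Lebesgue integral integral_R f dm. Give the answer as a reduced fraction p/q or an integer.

For a simple function f = sum_i c_i * 1_{A_i} with disjoint A_i,
  integral f dm = sum_i c_i * m(A_i).
Lengths of the A_i:
  m(A_1) = 14 - 11 = 3.
  m(A_2) = 17 - 16 = 1.
  m(A_3) = 73/4 - 69/4 = 1.
Contributions c_i * m(A_i):
  (1/3) * (3) = 1.
  (3/2) * (1) = 3/2.
  (5) * (1) = 5.
Total: 1 + 3/2 + 5 = 15/2.

15/2


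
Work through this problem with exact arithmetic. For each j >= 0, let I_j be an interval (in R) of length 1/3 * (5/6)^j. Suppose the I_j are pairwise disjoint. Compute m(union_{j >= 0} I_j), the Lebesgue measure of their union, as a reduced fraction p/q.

By countable additivity of the Lebesgue measure on pairwise disjoint measurable sets,
  m(union_{j >= 0} I_j) = sum_{j >= 0} m(I_j) = sum_{j >= 0} a * r^j,
  with a = 1/3 and r = 5/6.
Since 0 < r = 5/6 < 1, the geometric series converges:
  sum_{j >= 0} a * r^j = a / (1 - r).
  = 1/3 / (1 - 5/6)
  = 1/3 / (1/6)
  = 2.

2


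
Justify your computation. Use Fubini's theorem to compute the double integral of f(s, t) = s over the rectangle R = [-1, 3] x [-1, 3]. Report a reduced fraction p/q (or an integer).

f(s, t) is a tensor product of a function of s and a function of t, and both factors are bounded continuous (hence Lebesgue integrable) on the rectangle, so Fubini's theorem applies:
  integral_R f d(m x m) = (integral_a1^b1 s ds) * (integral_a2^b2 1 dt).
Inner integral in s: integral_{-1}^{3} s ds = (3^2 - (-1)^2)/2
  = 4.
Inner integral in t: integral_{-1}^{3} 1 dt = (3^1 - (-1)^1)/1
  = 4.
Product: (4) * (4) = 16.

16


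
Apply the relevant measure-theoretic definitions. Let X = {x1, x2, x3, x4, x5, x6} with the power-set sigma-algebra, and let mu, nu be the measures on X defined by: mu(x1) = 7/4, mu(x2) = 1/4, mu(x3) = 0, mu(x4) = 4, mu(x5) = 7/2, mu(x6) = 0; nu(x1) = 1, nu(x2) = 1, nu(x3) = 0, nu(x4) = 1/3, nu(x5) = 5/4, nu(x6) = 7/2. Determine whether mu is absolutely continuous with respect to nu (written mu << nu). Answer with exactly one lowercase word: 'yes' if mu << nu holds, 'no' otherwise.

mu << nu means: every nu-null measurable set is also mu-null; equivalently, for every atom x, if nu({x}) = 0 then mu({x}) = 0.
Checking each atom:
  x1: nu = 1 > 0 -> no constraint.
  x2: nu = 1 > 0 -> no constraint.
  x3: nu = 0, mu = 0 -> consistent with mu << nu.
  x4: nu = 1/3 > 0 -> no constraint.
  x5: nu = 5/4 > 0 -> no constraint.
  x6: nu = 7/2 > 0 -> no constraint.
No atom violates the condition. Therefore mu << nu.

yes


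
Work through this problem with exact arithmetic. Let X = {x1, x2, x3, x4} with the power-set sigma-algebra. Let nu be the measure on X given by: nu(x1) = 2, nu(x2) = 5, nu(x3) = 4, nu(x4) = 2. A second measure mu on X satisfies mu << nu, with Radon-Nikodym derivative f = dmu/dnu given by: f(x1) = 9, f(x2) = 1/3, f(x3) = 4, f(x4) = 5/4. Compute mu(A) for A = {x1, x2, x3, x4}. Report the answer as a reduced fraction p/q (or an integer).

By the defining property of the Radon-Nikodym derivative, for every measurable set A,
  mu(A) = integral_A f dnu.
Since nu is a discrete measure concentrated on the atoms of X, the integral over A reduces to the sum
  mu(A) = sum_{x in A} f(x) * nu({x}).
Computing each term:
  x1: f(x1) * nu(x1) = 9 * 2 = 18.
  x2: f(x2) * nu(x2) = 1/3 * 5 = 5/3.
  x3: f(x3) * nu(x3) = 4 * 4 = 16.
  x4: f(x4) * nu(x4) = 5/4 * 2 = 5/2.
Summing: mu(A) = 18 + 5/3 + 16 + 5/2 = 229/6.

229/6


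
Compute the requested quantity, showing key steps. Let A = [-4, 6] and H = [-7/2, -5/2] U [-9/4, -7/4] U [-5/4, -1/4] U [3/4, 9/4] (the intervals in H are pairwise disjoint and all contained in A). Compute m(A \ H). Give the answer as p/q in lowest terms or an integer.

The ambient interval has length m(A) = 6 - (-4) = 10.
Since the holes are disjoint and sit inside A, by finite additivity
  m(H) = sum_i (b_i - a_i), and m(A \ H) = m(A) - m(H).
Computing the hole measures:
  m(H_1) = -5/2 - (-7/2) = 1.
  m(H_2) = -7/4 - (-9/4) = 1/2.
  m(H_3) = -1/4 - (-5/4) = 1.
  m(H_4) = 9/4 - 3/4 = 3/2.
Summed: m(H) = 1 + 1/2 + 1 + 3/2 = 4.
So m(A \ H) = 10 - 4 = 6.

6


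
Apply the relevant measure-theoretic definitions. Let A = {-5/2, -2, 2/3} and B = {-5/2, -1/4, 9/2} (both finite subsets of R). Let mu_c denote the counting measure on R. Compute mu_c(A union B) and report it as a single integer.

Counting measure on a finite set equals cardinality. By inclusion-exclusion, |A union B| = |A| + |B| - |A cap B|.
|A| = 3, |B| = 3, |A cap B| = 1.
So mu_c(A union B) = 3 + 3 - 1 = 5.

5


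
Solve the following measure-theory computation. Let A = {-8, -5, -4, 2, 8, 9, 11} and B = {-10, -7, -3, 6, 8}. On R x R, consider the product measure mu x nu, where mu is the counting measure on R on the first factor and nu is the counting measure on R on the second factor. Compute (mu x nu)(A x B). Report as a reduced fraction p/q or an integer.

For a measurable rectangle A x B, the product measure satisfies
  (mu x nu)(A x B) = mu(A) * nu(B).
  mu(A) = 7.
  nu(B) = 5.
  (mu x nu)(A x B) = 7 * 5 = 35.

35


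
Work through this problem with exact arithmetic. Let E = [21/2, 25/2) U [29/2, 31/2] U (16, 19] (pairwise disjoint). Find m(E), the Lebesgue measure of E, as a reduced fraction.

For pairwise disjoint intervals, m(union_i I_i) = sum_i m(I_i),
and m is invariant under swapping open/closed endpoints (single points have measure 0).
So m(E) = sum_i (b_i - a_i).
  I_1 has length 25/2 - 21/2 = 2.
  I_2 has length 31/2 - 29/2 = 1.
  I_3 has length 19 - 16 = 3.
Summing:
  m(E) = 2 + 1 + 3 = 6.

6


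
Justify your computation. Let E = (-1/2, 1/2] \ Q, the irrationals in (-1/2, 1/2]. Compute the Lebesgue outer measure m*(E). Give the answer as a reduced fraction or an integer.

The interval I = (-1/2, 1/2] has m(I) = 1/2 - (-1/2) = 1 (endpoints are measure-zero, so open/closed/half-open agree). Write I = (I cap Q) u (I \ Q). The rationals in I are countable, so m*(I cap Q) = 0 (cover each rational by intervals whose total length is arbitrarily small). By countable subadditivity m*(I) <= m*(I cap Q) + m*(I \ Q), hence m*(I \ Q) >= m(I) = 1. The reverse inequality m*(I \ Q) <= m*(I) = 1 is trivial since (I \ Q) is a subset of I. Therefore m*(I \ Q) = 1.

1


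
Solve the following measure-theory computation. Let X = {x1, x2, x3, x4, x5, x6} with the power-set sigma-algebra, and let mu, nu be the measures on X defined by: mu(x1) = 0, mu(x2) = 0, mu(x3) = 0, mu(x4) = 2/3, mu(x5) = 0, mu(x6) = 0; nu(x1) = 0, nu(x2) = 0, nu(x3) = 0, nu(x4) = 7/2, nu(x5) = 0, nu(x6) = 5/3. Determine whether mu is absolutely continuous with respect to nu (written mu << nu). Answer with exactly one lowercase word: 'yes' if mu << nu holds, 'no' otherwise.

mu << nu means: every nu-null measurable set is also mu-null; equivalently, for every atom x, if nu({x}) = 0 then mu({x}) = 0.
Checking each atom:
  x1: nu = 0, mu = 0 -> consistent with mu << nu.
  x2: nu = 0, mu = 0 -> consistent with mu << nu.
  x3: nu = 0, mu = 0 -> consistent with mu << nu.
  x4: nu = 7/2 > 0 -> no constraint.
  x5: nu = 0, mu = 0 -> consistent with mu << nu.
  x6: nu = 5/3 > 0 -> no constraint.
No atom violates the condition. Therefore mu << nu.

yes


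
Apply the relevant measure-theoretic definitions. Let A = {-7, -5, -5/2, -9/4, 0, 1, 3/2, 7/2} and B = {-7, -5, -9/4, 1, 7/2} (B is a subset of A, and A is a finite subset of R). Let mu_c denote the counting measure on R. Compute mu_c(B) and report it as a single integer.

Counting measure assigns mu_c(E) = |E| (number of elements) when E is finite.
B has 5 element(s), so mu_c(B) = 5.

5


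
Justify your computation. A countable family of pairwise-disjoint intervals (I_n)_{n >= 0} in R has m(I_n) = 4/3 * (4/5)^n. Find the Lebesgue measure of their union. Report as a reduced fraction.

By countable additivity of the Lebesgue measure on pairwise disjoint measurable sets,
  m(union_{n >= 0} I_n) = sum_{n >= 0} m(I_n) = sum_{n >= 0} a * r^n,
  with a = 4/3 and r = 4/5.
Since 0 < r = 4/5 < 1, the geometric series converges:
  sum_{n >= 0} a * r^n = a / (1 - r).
  = 4/3 / (1 - 4/5)
  = 4/3 / (1/5)
  = 20/3.

20/3


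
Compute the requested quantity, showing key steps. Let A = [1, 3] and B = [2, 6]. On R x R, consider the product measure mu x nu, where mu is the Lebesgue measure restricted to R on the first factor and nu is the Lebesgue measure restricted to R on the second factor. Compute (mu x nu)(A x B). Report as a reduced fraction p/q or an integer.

For a measurable rectangle A x B, the product measure satisfies
  (mu x nu)(A x B) = mu(A) * nu(B).
  mu(A) = 2.
  nu(B) = 4.
  (mu x nu)(A x B) = 2 * 4 = 8.

8


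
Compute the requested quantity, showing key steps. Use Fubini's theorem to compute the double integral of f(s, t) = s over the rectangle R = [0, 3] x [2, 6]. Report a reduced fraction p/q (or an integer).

f(s, t) is a tensor product of a function of s and a function of t, and both factors are bounded continuous (hence Lebesgue integrable) on the rectangle, so Fubini's theorem applies:
  integral_R f d(m x m) = (integral_a1^b1 s ds) * (integral_a2^b2 1 dt).
Inner integral in s: integral_{0}^{3} s ds = (3^2 - 0^2)/2
  = 9/2.
Inner integral in t: integral_{2}^{6} 1 dt = (6^1 - 2^1)/1
  = 4.
Product: (9/2) * (4) = 18.

18


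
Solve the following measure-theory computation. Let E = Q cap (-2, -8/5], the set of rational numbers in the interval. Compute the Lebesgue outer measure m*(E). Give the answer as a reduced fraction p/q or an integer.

Q cap (-2, -8/5] is countable; list its elements as q_1, q_2, ... . Fix eps > 0 and cover the k-th point by an interval of length eps * 2^(-k). The cover has total length eps * sum_{k>=1} 2^(-k) = eps, so by definition of outer measure m*(Q cap (-2, -8/5]) <= eps. Since eps was arbitrary and m* >= 0, the outer measure is 0.

0


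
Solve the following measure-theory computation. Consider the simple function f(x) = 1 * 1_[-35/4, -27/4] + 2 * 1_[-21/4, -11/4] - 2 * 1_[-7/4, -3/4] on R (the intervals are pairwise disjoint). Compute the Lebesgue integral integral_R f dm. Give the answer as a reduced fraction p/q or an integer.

For a simple function f = sum_i c_i * 1_{A_i} with disjoint A_i,
  integral f dm = sum_i c_i * m(A_i).
Lengths of the A_i:
  m(A_1) = -27/4 - (-35/4) = 2.
  m(A_2) = -11/4 - (-21/4) = 5/2.
  m(A_3) = -3/4 - (-7/4) = 1.
Contributions c_i * m(A_i):
  (1) * (2) = 2.
  (2) * (5/2) = 5.
  (-2) * (1) = -2.
Total: 2 + 5 - 2 = 5.

5


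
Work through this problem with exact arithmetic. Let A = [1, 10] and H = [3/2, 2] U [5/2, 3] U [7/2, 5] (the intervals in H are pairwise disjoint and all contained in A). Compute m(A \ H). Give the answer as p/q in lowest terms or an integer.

The ambient interval has length m(A) = 10 - 1 = 9.
Since the holes are disjoint and sit inside A, by finite additivity
  m(H) = sum_i (b_i - a_i), and m(A \ H) = m(A) - m(H).
Computing the hole measures:
  m(H_1) = 2 - 3/2 = 1/2.
  m(H_2) = 3 - 5/2 = 1/2.
  m(H_3) = 5 - 7/2 = 3/2.
Summed: m(H) = 1/2 + 1/2 + 3/2 = 5/2.
So m(A \ H) = 9 - 5/2 = 13/2.

13/2


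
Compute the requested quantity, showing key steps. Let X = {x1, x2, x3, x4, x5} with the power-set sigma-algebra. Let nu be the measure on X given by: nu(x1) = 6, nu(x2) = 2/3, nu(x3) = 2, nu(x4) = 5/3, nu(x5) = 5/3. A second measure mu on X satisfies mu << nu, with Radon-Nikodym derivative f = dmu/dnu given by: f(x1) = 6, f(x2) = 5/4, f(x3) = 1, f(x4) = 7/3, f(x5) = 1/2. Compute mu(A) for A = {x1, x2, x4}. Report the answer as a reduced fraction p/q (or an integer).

By the defining property of the Radon-Nikodym derivative, for every measurable set A,
  mu(A) = integral_A f dnu.
Since nu is a discrete measure concentrated on the atoms of X, the integral over A reduces to the sum
  mu(A) = sum_{x in A} f(x) * nu({x}).
Computing each term:
  x1: f(x1) * nu(x1) = 6 * 6 = 36.
  x2: f(x2) * nu(x2) = 5/4 * 2/3 = 5/6.
  x4: f(x4) * nu(x4) = 7/3 * 5/3 = 35/9.
Summing: mu(A) = 36 + 5/6 + 35/9 = 733/18.

733/18


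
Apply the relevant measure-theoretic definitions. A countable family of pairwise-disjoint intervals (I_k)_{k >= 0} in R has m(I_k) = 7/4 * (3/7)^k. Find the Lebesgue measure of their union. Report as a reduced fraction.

By countable additivity of the Lebesgue measure on pairwise disjoint measurable sets,
  m(union_{k >= 0} I_k) = sum_{k >= 0} m(I_k) = sum_{k >= 0} a * r^k,
  with a = 7/4 and r = 3/7.
Since 0 < r = 3/7 < 1, the geometric series converges:
  sum_{k >= 0} a * r^k = a / (1 - r).
  = 7/4 / (1 - 3/7)
  = 7/4 / (4/7)
  = 49/16.

49/16


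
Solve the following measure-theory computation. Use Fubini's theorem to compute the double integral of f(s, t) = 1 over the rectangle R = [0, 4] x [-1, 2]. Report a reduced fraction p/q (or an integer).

f(s, t) is a tensor product of a function of s and a function of t, and both factors are bounded continuous (hence Lebesgue integrable) on the rectangle, so Fubini's theorem applies:
  integral_R f d(m x m) = (integral_a1^b1 1 ds) * (integral_a2^b2 1 dt).
Inner integral in s: integral_{0}^{4} 1 ds = (4^1 - 0^1)/1
  = 4.
Inner integral in t: integral_{-1}^{2} 1 dt = (2^1 - (-1)^1)/1
  = 3.
Product: (4) * (3) = 12.

12


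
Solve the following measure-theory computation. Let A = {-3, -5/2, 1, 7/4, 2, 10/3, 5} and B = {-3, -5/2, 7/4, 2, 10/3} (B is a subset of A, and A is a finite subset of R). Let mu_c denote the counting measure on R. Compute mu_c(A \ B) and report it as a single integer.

Counting measure assigns mu_c(E) = |E| (number of elements) when E is finite. For B subset A, A \ B is the set of elements of A not in B, so |A \ B| = |A| - |B|.
|A| = 7, |B| = 5, so mu_c(A \ B) = 7 - 5 = 2.

2


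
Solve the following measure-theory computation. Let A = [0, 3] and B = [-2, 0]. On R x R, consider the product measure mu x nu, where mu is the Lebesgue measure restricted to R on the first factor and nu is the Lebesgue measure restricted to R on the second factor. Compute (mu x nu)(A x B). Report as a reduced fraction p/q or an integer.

For a measurable rectangle A x B, the product measure satisfies
  (mu x nu)(A x B) = mu(A) * nu(B).
  mu(A) = 3.
  nu(B) = 2.
  (mu x nu)(A x B) = 3 * 2 = 6.

6


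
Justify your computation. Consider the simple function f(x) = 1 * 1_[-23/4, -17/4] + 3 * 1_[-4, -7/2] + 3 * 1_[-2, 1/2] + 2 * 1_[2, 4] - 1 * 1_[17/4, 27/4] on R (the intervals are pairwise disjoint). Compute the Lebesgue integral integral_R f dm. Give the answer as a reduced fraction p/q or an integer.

For a simple function f = sum_i c_i * 1_{A_i} with disjoint A_i,
  integral f dm = sum_i c_i * m(A_i).
Lengths of the A_i:
  m(A_1) = -17/4 - (-23/4) = 3/2.
  m(A_2) = -7/2 - (-4) = 1/2.
  m(A_3) = 1/2 - (-2) = 5/2.
  m(A_4) = 4 - 2 = 2.
  m(A_5) = 27/4 - 17/4 = 5/2.
Contributions c_i * m(A_i):
  (1) * (3/2) = 3/2.
  (3) * (1/2) = 3/2.
  (3) * (5/2) = 15/2.
  (2) * (2) = 4.
  (-1) * (5/2) = -5/2.
Total: 3/2 + 3/2 + 15/2 + 4 - 5/2 = 12.

12


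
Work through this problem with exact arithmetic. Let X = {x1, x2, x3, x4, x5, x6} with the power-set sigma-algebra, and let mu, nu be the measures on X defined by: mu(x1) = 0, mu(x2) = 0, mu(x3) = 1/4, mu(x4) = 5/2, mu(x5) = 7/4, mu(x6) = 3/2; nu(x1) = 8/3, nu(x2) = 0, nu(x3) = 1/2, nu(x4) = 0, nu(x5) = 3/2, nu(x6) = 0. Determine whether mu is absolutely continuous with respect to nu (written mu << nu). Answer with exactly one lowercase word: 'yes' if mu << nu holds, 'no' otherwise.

mu << nu means: every nu-null measurable set is also mu-null; equivalently, for every atom x, if nu({x}) = 0 then mu({x}) = 0.
Checking each atom:
  x1: nu = 8/3 > 0 -> no constraint.
  x2: nu = 0, mu = 0 -> consistent with mu << nu.
  x3: nu = 1/2 > 0 -> no constraint.
  x4: nu = 0, mu = 5/2 > 0 -> violates mu << nu.
  x5: nu = 3/2 > 0 -> no constraint.
  x6: nu = 0, mu = 3/2 > 0 -> violates mu << nu.
The atom(s) x4, x6 violate the condition (nu = 0 but mu > 0). Therefore mu is NOT absolutely continuous w.r.t. nu.

no


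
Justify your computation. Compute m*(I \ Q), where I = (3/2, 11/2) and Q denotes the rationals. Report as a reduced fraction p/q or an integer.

The interval I = (3/2, 11/2) has m(I) = 11/2 - 3/2 = 4 (endpoints are measure-zero, so open/closed/half-open agree). Write I = (I cap Q) u (I \ Q). The rationals in I are countable, so m*(I cap Q) = 0 (cover each rational by intervals whose total length is arbitrarily small). By countable subadditivity m*(I) <= m*(I cap Q) + m*(I \ Q), hence m*(I \ Q) >= m(I) = 4. The reverse inequality m*(I \ Q) <= m*(I) = 4 is trivial since (I \ Q) is a subset of I. Therefore m*(I \ Q) = 4.

4


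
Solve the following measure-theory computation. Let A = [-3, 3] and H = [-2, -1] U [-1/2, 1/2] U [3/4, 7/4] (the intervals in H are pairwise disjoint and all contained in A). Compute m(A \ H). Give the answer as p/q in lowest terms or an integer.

The ambient interval has length m(A) = 3 - (-3) = 6.
Since the holes are disjoint and sit inside A, by finite additivity
  m(H) = sum_i (b_i - a_i), and m(A \ H) = m(A) - m(H).
Computing the hole measures:
  m(H_1) = -1 - (-2) = 1.
  m(H_2) = 1/2 - (-1/2) = 1.
  m(H_3) = 7/4 - 3/4 = 1.
Summed: m(H) = 1 + 1 + 1 = 3.
So m(A \ H) = 6 - 3 = 3.

3


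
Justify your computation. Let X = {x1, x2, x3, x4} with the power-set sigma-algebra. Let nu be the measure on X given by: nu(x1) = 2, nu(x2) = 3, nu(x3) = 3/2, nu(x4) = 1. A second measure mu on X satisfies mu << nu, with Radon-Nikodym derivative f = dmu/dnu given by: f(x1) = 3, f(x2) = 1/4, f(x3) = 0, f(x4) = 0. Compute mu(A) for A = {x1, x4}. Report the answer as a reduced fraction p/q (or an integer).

By the defining property of the Radon-Nikodym derivative, for every measurable set A,
  mu(A) = integral_A f dnu.
Since nu is a discrete measure concentrated on the atoms of X, the integral over A reduces to the sum
  mu(A) = sum_{x in A} f(x) * nu({x}).
Computing each term:
  x1: f(x1) * nu(x1) = 3 * 2 = 6.
  x4: f(x4) * nu(x4) = 0 * 1 = 0.
Summing: mu(A) = 6 + 0 = 6.

6


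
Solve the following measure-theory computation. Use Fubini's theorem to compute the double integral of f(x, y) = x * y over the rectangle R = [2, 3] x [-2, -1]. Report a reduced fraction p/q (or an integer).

f(x, y) is a tensor product of a function of x and a function of y, and both factors are bounded continuous (hence Lebesgue integrable) on the rectangle, so Fubini's theorem applies:
  integral_R f d(m x m) = (integral_a1^b1 x dx) * (integral_a2^b2 y dy).
Inner integral in x: integral_{2}^{3} x dx = (3^2 - 2^2)/2
  = 5/2.
Inner integral in y: integral_{-2}^{-1} y dy = ((-1)^2 - (-2)^2)/2
  = -3/2.
Product: (5/2) * (-3/2) = -15/4.

-15/4


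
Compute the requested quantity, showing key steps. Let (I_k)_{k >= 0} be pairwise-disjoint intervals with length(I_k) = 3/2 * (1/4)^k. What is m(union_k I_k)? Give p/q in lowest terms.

By countable additivity of the Lebesgue measure on pairwise disjoint measurable sets,
  m(union_{k >= 0} I_k) = sum_{k >= 0} m(I_k) = sum_{k >= 0} a * r^k,
  with a = 3/2 and r = 1/4.
Since 0 < r = 1/4 < 1, the geometric series converges:
  sum_{k >= 0} a * r^k = a / (1 - r).
  = 3/2 / (1 - 1/4)
  = 3/2 / (3/4)
  = 2.

2


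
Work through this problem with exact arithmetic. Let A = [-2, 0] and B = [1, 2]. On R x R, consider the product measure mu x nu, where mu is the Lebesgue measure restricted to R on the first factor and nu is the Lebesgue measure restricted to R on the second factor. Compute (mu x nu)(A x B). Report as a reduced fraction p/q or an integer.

For a measurable rectangle A x B, the product measure satisfies
  (mu x nu)(A x B) = mu(A) * nu(B).
  mu(A) = 2.
  nu(B) = 1.
  (mu x nu)(A x B) = 2 * 1 = 2.

2


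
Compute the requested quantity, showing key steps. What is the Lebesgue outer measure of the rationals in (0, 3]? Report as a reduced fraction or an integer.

Q cap (0, 3] is countable; list its elements as q_1, q_2, ... . Fix eps > 0 and cover the k-th point by an interval of length eps * 2^(-k). The cover has total length eps * sum_{k>=1} 2^(-k) = eps, so by definition of outer measure m*(Q cap (0, 3]) <= eps. Since eps was arbitrary and m* >= 0, the outer measure is 0.

0


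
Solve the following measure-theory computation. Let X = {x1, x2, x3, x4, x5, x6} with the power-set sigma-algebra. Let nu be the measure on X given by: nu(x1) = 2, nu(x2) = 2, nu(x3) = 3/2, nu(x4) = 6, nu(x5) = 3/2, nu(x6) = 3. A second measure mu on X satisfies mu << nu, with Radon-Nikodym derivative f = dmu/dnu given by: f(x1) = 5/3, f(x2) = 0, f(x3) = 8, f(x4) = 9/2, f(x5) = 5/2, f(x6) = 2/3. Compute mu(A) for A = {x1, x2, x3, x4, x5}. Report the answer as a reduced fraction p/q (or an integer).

By the defining property of the Radon-Nikodym derivative, for every measurable set A,
  mu(A) = integral_A f dnu.
Since nu is a discrete measure concentrated on the atoms of X, the integral over A reduces to the sum
  mu(A) = sum_{x in A} f(x) * nu({x}).
Computing each term:
  x1: f(x1) * nu(x1) = 5/3 * 2 = 10/3.
  x2: f(x2) * nu(x2) = 0 * 2 = 0.
  x3: f(x3) * nu(x3) = 8 * 3/2 = 12.
  x4: f(x4) * nu(x4) = 9/2 * 6 = 27.
  x5: f(x5) * nu(x5) = 5/2 * 3/2 = 15/4.
Summing: mu(A) = 10/3 + 0 + 12 + 27 + 15/4 = 553/12.

553/12


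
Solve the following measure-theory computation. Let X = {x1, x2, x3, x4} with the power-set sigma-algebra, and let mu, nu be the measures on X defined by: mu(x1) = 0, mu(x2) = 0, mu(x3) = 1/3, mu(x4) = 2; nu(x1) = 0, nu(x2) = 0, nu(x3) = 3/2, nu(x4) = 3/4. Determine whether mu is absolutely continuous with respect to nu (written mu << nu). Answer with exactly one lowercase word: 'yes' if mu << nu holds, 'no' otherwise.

mu << nu means: every nu-null measurable set is also mu-null; equivalently, for every atom x, if nu({x}) = 0 then mu({x}) = 0.
Checking each atom:
  x1: nu = 0, mu = 0 -> consistent with mu << nu.
  x2: nu = 0, mu = 0 -> consistent with mu << nu.
  x3: nu = 3/2 > 0 -> no constraint.
  x4: nu = 3/4 > 0 -> no constraint.
No atom violates the condition. Therefore mu << nu.

yes


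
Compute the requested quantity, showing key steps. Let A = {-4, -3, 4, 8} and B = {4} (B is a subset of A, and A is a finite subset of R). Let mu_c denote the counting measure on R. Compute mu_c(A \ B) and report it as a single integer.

Counting measure assigns mu_c(E) = |E| (number of elements) when E is finite. For B subset A, A \ B is the set of elements of A not in B, so |A \ B| = |A| - |B|.
|A| = 4, |B| = 1, so mu_c(A \ B) = 4 - 1 = 3.

3


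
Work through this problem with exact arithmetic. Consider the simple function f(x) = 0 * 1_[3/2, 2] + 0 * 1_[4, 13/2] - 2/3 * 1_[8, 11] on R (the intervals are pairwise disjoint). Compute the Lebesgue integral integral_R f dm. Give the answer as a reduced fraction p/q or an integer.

For a simple function f = sum_i c_i * 1_{A_i} with disjoint A_i,
  integral f dm = sum_i c_i * m(A_i).
Lengths of the A_i:
  m(A_1) = 2 - 3/2 = 1/2.
  m(A_2) = 13/2 - 4 = 5/2.
  m(A_3) = 11 - 8 = 3.
Contributions c_i * m(A_i):
  (0) * (1/2) = 0.
  (0) * (5/2) = 0.
  (-2/3) * (3) = -2.
Total: 0 + 0 - 2 = -2.

-2


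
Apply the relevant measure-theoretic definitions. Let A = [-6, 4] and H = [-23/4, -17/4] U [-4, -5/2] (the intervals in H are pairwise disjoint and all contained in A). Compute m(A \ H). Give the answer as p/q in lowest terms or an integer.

The ambient interval has length m(A) = 4 - (-6) = 10.
Since the holes are disjoint and sit inside A, by finite additivity
  m(H) = sum_i (b_i - a_i), and m(A \ H) = m(A) - m(H).
Computing the hole measures:
  m(H_1) = -17/4 - (-23/4) = 3/2.
  m(H_2) = -5/2 - (-4) = 3/2.
Summed: m(H) = 3/2 + 3/2 = 3.
So m(A \ H) = 10 - 3 = 7.

7


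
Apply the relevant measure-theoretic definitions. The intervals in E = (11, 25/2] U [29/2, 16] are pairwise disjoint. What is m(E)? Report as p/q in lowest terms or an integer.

For pairwise disjoint intervals, m(union_i I_i) = sum_i m(I_i),
and m is invariant under swapping open/closed endpoints (single points have measure 0).
So m(E) = sum_i (b_i - a_i).
  I_1 has length 25/2 - 11 = 3/2.
  I_2 has length 16 - 29/2 = 3/2.
Summing:
  m(E) = 3/2 + 3/2 = 3.

3


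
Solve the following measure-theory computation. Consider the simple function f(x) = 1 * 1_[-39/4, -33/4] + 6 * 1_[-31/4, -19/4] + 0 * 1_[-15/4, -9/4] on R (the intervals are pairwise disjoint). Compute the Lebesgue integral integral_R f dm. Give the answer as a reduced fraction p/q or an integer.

For a simple function f = sum_i c_i * 1_{A_i} with disjoint A_i,
  integral f dm = sum_i c_i * m(A_i).
Lengths of the A_i:
  m(A_1) = -33/4 - (-39/4) = 3/2.
  m(A_2) = -19/4 - (-31/4) = 3.
  m(A_3) = -9/4 - (-15/4) = 3/2.
Contributions c_i * m(A_i):
  (1) * (3/2) = 3/2.
  (6) * (3) = 18.
  (0) * (3/2) = 0.
Total: 3/2 + 18 + 0 = 39/2.

39/2


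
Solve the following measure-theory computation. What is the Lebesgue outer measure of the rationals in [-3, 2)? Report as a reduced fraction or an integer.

Q cap [-3, 2) is countable; list its elements as q_1, q_2, ... . Fix eps > 0 and cover the k-th point by an interval of length eps * 2^(-k). The cover has total length eps * sum_{k>=1} 2^(-k) = eps, so by definition of outer measure m*(Q cap [-3, 2)) <= eps. Since eps was arbitrary and m* >= 0, the outer measure is 0.

0


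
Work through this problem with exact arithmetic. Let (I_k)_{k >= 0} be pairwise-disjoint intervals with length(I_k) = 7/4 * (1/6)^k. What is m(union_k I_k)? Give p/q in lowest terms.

By countable additivity of the Lebesgue measure on pairwise disjoint measurable sets,
  m(union_{k >= 0} I_k) = sum_{k >= 0} m(I_k) = sum_{k >= 0} a * r^k,
  with a = 7/4 and r = 1/6.
Since 0 < r = 1/6 < 1, the geometric series converges:
  sum_{k >= 0} a * r^k = a / (1 - r).
  = 7/4 / (1 - 1/6)
  = 7/4 / (5/6)
  = 21/10.

21/10


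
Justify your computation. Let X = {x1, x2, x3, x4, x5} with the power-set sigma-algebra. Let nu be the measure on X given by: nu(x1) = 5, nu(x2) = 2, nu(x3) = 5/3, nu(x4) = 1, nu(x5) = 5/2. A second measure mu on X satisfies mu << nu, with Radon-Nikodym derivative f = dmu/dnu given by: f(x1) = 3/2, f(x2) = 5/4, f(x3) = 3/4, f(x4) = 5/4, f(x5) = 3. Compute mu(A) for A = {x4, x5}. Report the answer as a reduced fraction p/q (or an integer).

By the defining property of the Radon-Nikodym derivative, for every measurable set A,
  mu(A) = integral_A f dnu.
Since nu is a discrete measure concentrated on the atoms of X, the integral over A reduces to the sum
  mu(A) = sum_{x in A} f(x) * nu({x}).
Computing each term:
  x4: f(x4) * nu(x4) = 5/4 * 1 = 5/4.
  x5: f(x5) * nu(x5) = 3 * 5/2 = 15/2.
Summing: mu(A) = 5/4 + 15/2 = 35/4.

35/4


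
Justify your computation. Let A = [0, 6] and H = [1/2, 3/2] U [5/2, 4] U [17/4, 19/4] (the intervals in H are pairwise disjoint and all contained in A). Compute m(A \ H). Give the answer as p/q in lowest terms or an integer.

The ambient interval has length m(A) = 6 - 0 = 6.
Since the holes are disjoint and sit inside A, by finite additivity
  m(H) = sum_i (b_i - a_i), and m(A \ H) = m(A) - m(H).
Computing the hole measures:
  m(H_1) = 3/2 - 1/2 = 1.
  m(H_2) = 4 - 5/2 = 3/2.
  m(H_3) = 19/4 - 17/4 = 1/2.
Summed: m(H) = 1 + 3/2 + 1/2 = 3.
So m(A \ H) = 6 - 3 = 3.

3


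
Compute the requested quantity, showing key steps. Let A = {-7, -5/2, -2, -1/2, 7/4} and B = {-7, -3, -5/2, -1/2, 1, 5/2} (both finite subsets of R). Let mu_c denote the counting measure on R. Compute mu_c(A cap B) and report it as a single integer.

Counting measure on a finite set equals cardinality. mu_c(A cap B) = |A cap B| (elements appearing in both).
Enumerating the elements of A that also lie in B gives 3 element(s).
So mu_c(A cap B) = 3.

3


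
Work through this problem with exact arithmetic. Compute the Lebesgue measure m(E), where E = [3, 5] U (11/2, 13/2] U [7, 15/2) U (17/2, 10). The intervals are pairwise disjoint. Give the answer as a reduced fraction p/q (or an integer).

For pairwise disjoint intervals, m(union_i I_i) = sum_i m(I_i),
and m is invariant under swapping open/closed endpoints (single points have measure 0).
So m(E) = sum_i (b_i - a_i).
  I_1 has length 5 - 3 = 2.
  I_2 has length 13/2 - 11/2 = 1.
  I_3 has length 15/2 - 7 = 1/2.
  I_4 has length 10 - 17/2 = 3/2.
Summing:
  m(E) = 2 + 1 + 1/2 + 3/2 = 5.

5


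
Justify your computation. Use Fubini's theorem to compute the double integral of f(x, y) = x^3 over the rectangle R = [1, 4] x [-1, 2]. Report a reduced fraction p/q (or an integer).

f(x, y) is a tensor product of a function of x and a function of y, and both factors are bounded continuous (hence Lebesgue integrable) on the rectangle, so Fubini's theorem applies:
  integral_R f d(m x m) = (integral_a1^b1 x^3 dx) * (integral_a2^b2 1 dy).
Inner integral in x: integral_{1}^{4} x^3 dx = (4^4 - 1^4)/4
  = 255/4.
Inner integral in y: integral_{-1}^{2} 1 dy = (2^1 - (-1)^1)/1
  = 3.
Product: (255/4) * (3) = 765/4.

765/4


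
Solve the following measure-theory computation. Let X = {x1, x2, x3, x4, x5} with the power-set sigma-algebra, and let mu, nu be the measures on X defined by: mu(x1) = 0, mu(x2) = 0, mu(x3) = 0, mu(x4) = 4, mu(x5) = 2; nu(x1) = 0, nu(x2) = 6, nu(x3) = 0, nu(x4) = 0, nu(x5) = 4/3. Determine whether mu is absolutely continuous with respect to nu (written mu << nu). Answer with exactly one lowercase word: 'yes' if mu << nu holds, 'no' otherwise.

mu << nu means: every nu-null measurable set is also mu-null; equivalently, for every atom x, if nu({x}) = 0 then mu({x}) = 0.
Checking each atom:
  x1: nu = 0, mu = 0 -> consistent with mu << nu.
  x2: nu = 6 > 0 -> no constraint.
  x3: nu = 0, mu = 0 -> consistent with mu << nu.
  x4: nu = 0, mu = 4 > 0 -> violates mu << nu.
  x5: nu = 4/3 > 0 -> no constraint.
The atom(s) x4 violate the condition (nu = 0 but mu > 0). Therefore mu is NOT absolutely continuous w.r.t. nu.

no


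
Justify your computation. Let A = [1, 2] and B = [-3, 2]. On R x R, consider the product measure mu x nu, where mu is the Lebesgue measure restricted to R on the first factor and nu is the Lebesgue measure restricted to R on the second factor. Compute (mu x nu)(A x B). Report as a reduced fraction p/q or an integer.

For a measurable rectangle A x B, the product measure satisfies
  (mu x nu)(A x B) = mu(A) * nu(B).
  mu(A) = 1.
  nu(B) = 5.
  (mu x nu)(A x B) = 1 * 5 = 5.

5


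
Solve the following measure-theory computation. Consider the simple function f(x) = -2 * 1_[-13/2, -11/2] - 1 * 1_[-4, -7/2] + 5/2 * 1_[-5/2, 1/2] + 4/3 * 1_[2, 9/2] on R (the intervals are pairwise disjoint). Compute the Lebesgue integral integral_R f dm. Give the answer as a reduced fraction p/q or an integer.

For a simple function f = sum_i c_i * 1_{A_i} with disjoint A_i,
  integral f dm = sum_i c_i * m(A_i).
Lengths of the A_i:
  m(A_1) = -11/2 - (-13/2) = 1.
  m(A_2) = -7/2 - (-4) = 1/2.
  m(A_3) = 1/2 - (-5/2) = 3.
  m(A_4) = 9/2 - 2 = 5/2.
Contributions c_i * m(A_i):
  (-2) * (1) = -2.
  (-1) * (1/2) = -1/2.
  (5/2) * (3) = 15/2.
  (4/3) * (5/2) = 10/3.
Total: -2 - 1/2 + 15/2 + 10/3 = 25/3.

25/3


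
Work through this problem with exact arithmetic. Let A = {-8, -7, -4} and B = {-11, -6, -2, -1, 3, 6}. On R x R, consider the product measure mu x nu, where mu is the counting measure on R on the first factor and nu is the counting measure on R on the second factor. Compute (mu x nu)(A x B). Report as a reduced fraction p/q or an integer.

For a measurable rectangle A x B, the product measure satisfies
  (mu x nu)(A x B) = mu(A) * nu(B).
  mu(A) = 3.
  nu(B) = 6.
  (mu x nu)(A x B) = 3 * 6 = 18.

18


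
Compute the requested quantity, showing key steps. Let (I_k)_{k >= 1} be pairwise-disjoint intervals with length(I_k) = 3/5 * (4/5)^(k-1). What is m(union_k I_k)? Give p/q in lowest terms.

By countable additivity of the Lebesgue measure on pairwise disjoint measurable sets,
  m(union_{k >= 1} I_k) = sum_{k >= 1} m(I_k) = sum_{k >= 1} a * r^(k-1),
  with a = 3/5 and r = 4/5.
Since 0 < r = 4/5 < 1, the geometric series converges:
  sum_{k >= 1} a * r^(k-1) = a / (1 - r).
  = 3/5 / (1 - 4/5)
  = 3/5 / (1/5)
  = 3.

3


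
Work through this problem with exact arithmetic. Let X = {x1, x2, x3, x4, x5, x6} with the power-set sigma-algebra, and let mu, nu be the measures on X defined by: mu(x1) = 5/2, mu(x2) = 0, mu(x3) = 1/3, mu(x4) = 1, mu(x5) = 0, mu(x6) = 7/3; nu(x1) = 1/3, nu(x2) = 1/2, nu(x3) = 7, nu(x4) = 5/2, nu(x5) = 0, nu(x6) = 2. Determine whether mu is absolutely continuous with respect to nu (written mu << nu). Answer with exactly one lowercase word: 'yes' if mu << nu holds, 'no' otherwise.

mu << nu means: every nu-null measurable set is also mu-null; equivalently, for every atom x, if nu({x}) = 0 then mu({x}) = 0.
Checking each atom:
  x1: nu = 1/3 > 0 -> no constraint.
  x2: nu = 1/2 > 0 -> no constraint.
  x3: nu = 7 > 0 -> no constraint.
  x4: nu = 5/2 > 0 -> no constraint.
  x5: nu = 0, mu = 0 -> consistent with mu << nu.
  x6: nu = 2 > 0 -> no constraint.
No atom violates the condition. Therefore mu << nu.

yes


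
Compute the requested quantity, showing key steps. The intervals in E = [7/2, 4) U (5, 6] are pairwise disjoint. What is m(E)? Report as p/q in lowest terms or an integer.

For pairwise disjoint intervals, m(union_i I_i) = sum_i m(I_i),
and m is invariant under swapping open/closed endpoints (single points have measure 0).
So m(E) = sum_i (b_i - a_i).
  I_1 has length 4 - 7/2 = 1/2.
  I_2 has length 6 - 5 = 1.
Summing:
  m(E) = 1/2 + 1 = 3/2.

3/2


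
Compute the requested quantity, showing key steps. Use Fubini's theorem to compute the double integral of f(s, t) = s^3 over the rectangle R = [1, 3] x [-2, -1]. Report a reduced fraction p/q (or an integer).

f(s, t) is a tensor product of a function of s and a function of t, and both factors are bounded continuous (hence Lebesgue integrable) on the rectangle, so Fubini's theorem applies:
  integral_R f d(m x m) = (integral_a1^b1 s^3 ds) * (integral_a2^b2 1 dt).
Inner integral in s: integral_{1}^{3} s^3 ds = (3^4 - 1^4)/4
  = 20.
Inner integral in t: integral_{-2}^{-1} 1 dt = ((-1)^1 - (-2)^1)/1
  = 1.
Product: (20) * (1) = 20.

20
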